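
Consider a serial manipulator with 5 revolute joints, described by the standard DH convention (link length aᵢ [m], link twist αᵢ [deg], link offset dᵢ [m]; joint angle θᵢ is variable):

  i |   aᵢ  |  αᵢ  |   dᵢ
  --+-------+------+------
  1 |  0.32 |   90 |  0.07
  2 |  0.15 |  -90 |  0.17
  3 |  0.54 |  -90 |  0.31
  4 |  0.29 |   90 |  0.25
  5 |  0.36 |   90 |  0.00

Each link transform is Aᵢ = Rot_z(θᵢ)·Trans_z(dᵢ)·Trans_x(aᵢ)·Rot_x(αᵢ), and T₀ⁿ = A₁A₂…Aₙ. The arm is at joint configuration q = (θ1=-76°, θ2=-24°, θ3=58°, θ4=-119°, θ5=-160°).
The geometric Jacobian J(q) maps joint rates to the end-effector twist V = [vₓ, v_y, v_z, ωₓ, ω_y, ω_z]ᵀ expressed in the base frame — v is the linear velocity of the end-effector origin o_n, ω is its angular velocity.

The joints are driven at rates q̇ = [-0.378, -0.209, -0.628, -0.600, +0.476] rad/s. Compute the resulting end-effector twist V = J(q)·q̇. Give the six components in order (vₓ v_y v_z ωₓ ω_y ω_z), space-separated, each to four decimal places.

o_n = [0.5430, -0.6277, 0.1759]
J₁: ẑ×o_n = [0.6277, 0.5430, -0.0000], ω = ẑ
J2: z=[-0.9703, -0.2419, 0.0000] o=[0.0774, -0.3105, 0.0700] → [-0.0256, 0.1028, 0.4204, -0.9703, -0.2419, 0.0000]
J3: z=[0.0984, -0.3947, 0.9135] o=[-0.0544, -0.4846, 0.0090] → [0.0648, 0.5293, 0.2217, 0.0984, -0.3947, 0.9135]
J4: z=[0.3268, 0.8799, 0.3449] o=[0.4837, -0.7498, 0.1758] → [-0.0420, 0.0204, -0.0123, 0.3268, 0.8799, 0.3449]
J5: z=[-0.8698, 0.4227, -0.2544] o=[0.4582, -0.5927, 0.5240] → [-0.1561, -0.3244, -0.0054, -0.8698, 0.4227, -0.2544]
V = J·q̇ = [-0.3217, -0.7258, -0.2223, -0.4691, -0.0283, -1.2798]

-0.3217 -0.7258 -0.2223 -0.4691 -0.0283 -1.2798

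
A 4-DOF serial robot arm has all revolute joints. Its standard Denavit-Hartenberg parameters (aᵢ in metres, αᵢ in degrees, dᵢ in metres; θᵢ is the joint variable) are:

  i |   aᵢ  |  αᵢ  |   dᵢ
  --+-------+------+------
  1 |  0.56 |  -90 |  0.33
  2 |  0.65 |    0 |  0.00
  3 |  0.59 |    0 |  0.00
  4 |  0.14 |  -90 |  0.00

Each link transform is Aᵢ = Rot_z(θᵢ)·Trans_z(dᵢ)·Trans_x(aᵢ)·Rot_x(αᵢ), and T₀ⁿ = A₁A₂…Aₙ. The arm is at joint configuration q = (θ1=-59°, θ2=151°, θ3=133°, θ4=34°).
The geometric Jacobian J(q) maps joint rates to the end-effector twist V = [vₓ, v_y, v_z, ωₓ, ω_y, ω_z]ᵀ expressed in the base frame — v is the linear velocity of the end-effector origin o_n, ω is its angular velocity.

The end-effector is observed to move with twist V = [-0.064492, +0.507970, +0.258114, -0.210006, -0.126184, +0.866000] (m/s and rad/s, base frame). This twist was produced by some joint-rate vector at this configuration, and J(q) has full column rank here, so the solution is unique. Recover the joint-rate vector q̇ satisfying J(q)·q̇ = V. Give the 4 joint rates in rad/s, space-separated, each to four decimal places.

o_n = [0.1227, -0.2042, 0.6810]
J₁: ẑ×o_n = [0.2042, 0.1227, -0.0000], ω = ẑ
J2: z=[0.8572, 0.5150, 0.0000] o=[0.2884, -0.4800, 0.3300] → [0.1808, -0.3009, 0.3217, 0.8572, 0.5150, 0.0000]
J3: z=[0.8572, 0.5150, 0.0000] o=[-0.0044, 0.0073, 0.0149] → [0.3431, -0.5710, -0.2468, 0.8572, 0.5150, 0.0000]
J4: z=[0.8572, 0.5150, 0.0000] o=[0.0691, -0.1151, 0.5873] → [0.0482, -0.0803, -0.1040, 0.8572, 0.5150, 0.0000]
q̇ = J⁺·V = [0.8660, 0.2480, -0.8900, 0.3970]

0.8660 0.2480 -0.8900 0.3970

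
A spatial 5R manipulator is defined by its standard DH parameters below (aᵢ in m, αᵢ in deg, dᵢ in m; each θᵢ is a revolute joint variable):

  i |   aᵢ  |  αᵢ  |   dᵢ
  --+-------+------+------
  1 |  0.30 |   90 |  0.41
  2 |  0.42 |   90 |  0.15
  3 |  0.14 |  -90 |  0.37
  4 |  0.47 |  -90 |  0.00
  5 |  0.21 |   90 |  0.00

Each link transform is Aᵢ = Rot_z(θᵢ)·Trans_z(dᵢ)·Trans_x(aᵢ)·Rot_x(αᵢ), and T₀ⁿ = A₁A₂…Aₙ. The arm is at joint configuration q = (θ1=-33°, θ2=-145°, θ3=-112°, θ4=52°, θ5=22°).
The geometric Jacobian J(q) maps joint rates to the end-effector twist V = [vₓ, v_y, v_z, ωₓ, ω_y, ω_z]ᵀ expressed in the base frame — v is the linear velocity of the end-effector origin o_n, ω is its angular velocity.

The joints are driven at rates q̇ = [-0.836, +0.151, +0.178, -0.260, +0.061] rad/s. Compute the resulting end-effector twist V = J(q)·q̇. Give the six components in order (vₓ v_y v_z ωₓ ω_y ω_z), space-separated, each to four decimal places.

o_n = [0.4081, 0.1282, 0.2030]
J₁: ẑ×o_n = [-0.1282, 0.4081, 0.0000], ω = ẑ
J2: z=[-0.5446, -0.8387, 0.0000] o=[0.2516, -0.1634, 0.4100] → [0.1736, -0.1128, -0.0275, -0.5446, -0.8387, 0.0000]
J3: z=[-0.4810, 0.3124, 0.8192] o=[-0.1186, -0.1018, 0.1691] → [-0.1778, 0.4478, -0.2752, -0.4810, 0.3124, 0.8192]
J4: z=[-0.4329, 0.7278, -0.5318] o=[-0.1899, 0.0992, 0.5023] → [-0.2024, -0.4476, -0.4478, -0.4329, 0.7278, -0.5318]
J5: z=[-0.3046, -0.6734, -0.6736] o=[0.2089, 0.1602, 0.2611] → [0.0176, -0.1519, 0.1439, -0.3046, -0.6734, -0.6736]
V = J·q̇ = [0.1554, -0.1714, 0.0721, -0.0739, -0.3013, -0.5930]

0.1554 -0.1714 0.0721 -0.0739 -0.3013 -0.5930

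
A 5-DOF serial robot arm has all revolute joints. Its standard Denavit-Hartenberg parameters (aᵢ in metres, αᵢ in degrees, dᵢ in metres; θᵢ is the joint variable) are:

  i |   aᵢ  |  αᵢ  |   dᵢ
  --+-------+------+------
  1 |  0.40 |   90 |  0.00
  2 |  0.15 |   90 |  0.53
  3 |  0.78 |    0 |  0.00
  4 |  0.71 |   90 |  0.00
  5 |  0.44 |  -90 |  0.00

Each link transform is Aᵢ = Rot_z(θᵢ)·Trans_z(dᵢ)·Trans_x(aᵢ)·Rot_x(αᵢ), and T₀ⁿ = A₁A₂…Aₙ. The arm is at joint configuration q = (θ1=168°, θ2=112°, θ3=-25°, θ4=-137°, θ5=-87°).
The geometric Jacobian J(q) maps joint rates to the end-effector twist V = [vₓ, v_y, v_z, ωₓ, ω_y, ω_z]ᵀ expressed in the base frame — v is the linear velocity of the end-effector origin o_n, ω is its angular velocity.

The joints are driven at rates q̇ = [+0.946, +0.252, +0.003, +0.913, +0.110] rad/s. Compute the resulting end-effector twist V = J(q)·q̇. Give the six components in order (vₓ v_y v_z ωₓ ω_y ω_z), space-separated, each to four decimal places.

-0.0448 -0.5914 0.0339 -0.7691 0.5281 1.2576

o_n = [0.0603, -0.0396, -0.0165]
J₁: ẑ×o_n = [0.0396, 0.0603, -0.0000], ω = ẑ
J2: z=[0.2079, 0.9781, 0.0000] o=[-0.3913, 0.0832, 0.0000] → [-0.0161, 0.0034, -0.4673, 0.2079, 0.9781, 0.0000]
J3: z=[-0.9069, 0.1928, 0.3746] o=[-0.2261, 0.5899, 0.1391] → [0.2058, -0.0338, 0.5157, -0.9069, 0.1928, 0.3746]
J4: z=[-0.9069, 0.1928, 0.3746] o=[-0.0356, 0.2124, 0.7945] → [-0.0619, -0.6996, 0.2100, -0.9069, 0.1928, 0.3746]
J5: z=[0.0845, 0.9543, -0.2865] o=[-0.3287, 0.0504, 0.1684] → [-0.2022, -0.0958, -0.3788, 0.0845, 0.9543, -0.2865]
V = J·q̇ = [-0.0448, -0.5914, 0.0339, -0.7691, 0.5281, 1.2576]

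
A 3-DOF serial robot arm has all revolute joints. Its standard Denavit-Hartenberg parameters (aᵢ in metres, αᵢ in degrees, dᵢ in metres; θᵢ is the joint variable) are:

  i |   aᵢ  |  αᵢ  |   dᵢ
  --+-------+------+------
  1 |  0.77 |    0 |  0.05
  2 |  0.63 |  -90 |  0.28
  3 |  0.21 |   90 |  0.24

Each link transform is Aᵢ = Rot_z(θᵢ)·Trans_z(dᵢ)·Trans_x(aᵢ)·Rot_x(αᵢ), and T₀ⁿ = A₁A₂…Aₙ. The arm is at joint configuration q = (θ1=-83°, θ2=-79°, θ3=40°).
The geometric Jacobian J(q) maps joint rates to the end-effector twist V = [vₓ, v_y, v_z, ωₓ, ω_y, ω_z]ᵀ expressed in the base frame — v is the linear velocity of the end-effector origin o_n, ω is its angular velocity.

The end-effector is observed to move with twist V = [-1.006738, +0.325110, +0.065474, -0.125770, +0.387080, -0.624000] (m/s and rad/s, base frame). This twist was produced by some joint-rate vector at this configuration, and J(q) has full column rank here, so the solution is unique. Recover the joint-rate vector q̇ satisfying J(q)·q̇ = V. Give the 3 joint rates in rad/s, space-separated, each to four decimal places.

-0.8630 0.2390 -0.4070

o_n = [-0.5842, -1.2369, 0.1950]
J₁: ẑ×o_n = [1.2369, -0.5842, 0.0000], ω = ẑ
J2: z=[0.0000, 0.0000, 1.0000] o=[0.0938, -0.7643, 0.0500] → [0.4726, -0.6780, 0.0000, 0.0000, 0.0000, 1.0000]
J3: z=[0.3090, -0.9511, 0.0000] o=[-0.5053, -0.9589, 0.3300] → [0.1284, 0.0417, -0.1609, 0.3090, -0.9511, 0.0000]
q̇ = J⁺·V = [-0.8630, 0.2390, -0.4070]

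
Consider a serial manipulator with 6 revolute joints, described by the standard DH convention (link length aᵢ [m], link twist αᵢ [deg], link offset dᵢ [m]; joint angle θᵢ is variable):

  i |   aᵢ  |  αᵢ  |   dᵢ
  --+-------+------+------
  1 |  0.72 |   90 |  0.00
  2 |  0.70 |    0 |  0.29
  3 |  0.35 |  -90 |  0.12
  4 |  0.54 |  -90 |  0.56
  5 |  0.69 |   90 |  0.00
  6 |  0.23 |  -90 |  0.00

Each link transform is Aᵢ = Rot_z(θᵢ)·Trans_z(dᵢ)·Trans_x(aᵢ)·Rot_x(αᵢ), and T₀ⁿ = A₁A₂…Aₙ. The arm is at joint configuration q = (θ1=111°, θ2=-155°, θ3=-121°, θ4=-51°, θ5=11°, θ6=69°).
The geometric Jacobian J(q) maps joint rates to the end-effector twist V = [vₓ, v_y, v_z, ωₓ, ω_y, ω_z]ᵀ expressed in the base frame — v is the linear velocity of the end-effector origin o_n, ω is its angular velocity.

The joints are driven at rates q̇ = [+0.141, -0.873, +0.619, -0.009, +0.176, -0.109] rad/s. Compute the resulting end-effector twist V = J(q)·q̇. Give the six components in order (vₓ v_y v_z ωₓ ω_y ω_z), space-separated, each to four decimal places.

o_n = [1.2649, 0.2870, 1.0739]
J₁: ẑ×o_n = [-0.2870, 1.2649, 0.0000], ω = ẑ
J2: z=[0.9336, 0.3584, 0.0000] o=[-0.2580, 0.6722, 0.0000] → [0.3848, -1.0025, -0.9053, 0.9336, 0.3584, 0.0000]
J3: z=[0.9336, 0.3584, 0.0000] o=[0.2401, 0.1838, -0.2958] → [0.4909, -1.2787, -0.2709, 0.9336, 0.3584, 0.0000]
J4: z=[0.3564, -0.9285, 0.1045] o=[0.3390, 0.2610, 0.0522] → [-0.9513, -0.2673, 0.8690, 0.3564, -0.9285, 0.1045]
J5: z=[-0.6166, -0.1497, 0.7729] o=[0.9176, -0.0754, 0.4488] → [-0.3737, 0.6539, -0.1715, -0.6166, -0.1497, 0.7729]
J6: z=[0.4838, -0.8465, 0.2220] o=[1.3462, 0.2771, 0.8589] → [-0.1842, -0.1220, -0.0639, 0.4838, -0.8465, 0.2220]
V = J·q̇ = [-0.1097, 0.3928, 0.5916, -0.4016, -0.0167, 0.2519]

-0.1097 0.3928 0.5916 -0.4016 -0.0167 0.2519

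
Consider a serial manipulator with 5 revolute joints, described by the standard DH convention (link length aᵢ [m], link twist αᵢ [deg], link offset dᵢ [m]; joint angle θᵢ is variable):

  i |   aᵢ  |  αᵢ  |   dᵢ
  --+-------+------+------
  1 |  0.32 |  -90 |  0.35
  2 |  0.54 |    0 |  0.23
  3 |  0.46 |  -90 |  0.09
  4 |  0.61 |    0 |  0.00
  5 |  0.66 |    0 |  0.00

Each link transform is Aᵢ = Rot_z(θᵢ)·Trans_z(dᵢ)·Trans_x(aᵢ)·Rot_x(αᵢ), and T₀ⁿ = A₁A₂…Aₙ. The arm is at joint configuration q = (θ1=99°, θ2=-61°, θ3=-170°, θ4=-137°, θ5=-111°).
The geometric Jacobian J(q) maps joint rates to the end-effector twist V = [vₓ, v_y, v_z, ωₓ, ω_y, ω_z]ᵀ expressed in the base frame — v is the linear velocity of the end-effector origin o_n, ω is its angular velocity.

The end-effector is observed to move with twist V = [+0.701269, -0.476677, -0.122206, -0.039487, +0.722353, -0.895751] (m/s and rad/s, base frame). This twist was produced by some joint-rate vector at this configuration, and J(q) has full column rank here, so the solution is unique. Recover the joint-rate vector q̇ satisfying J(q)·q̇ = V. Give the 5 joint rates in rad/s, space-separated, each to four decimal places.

-0.3130 -0.7280 0.6540 -0.3610 -0.5650

o_n = [-0.2365, 0.7003, 1.0037]
J₁: ẑ×o_n = [-0.7003, -0.2365, 0.0000], ω = ẑ
J2: z=[-0.9877, -0.1564, 0.0000] o=[-0.0501, 0.3161, 0.3500] → [-0.1023, 0.6456, -0.4087, -0.9877, -0.1564, 0.0000]
J3: z=[-0.9877, -0.1564, 0.0000] o=[-0.3182, 0.5387, 0.8223] → [-0.0284, 0.1791, -0.1469, -0.9877, -0.1564, 0.0000]
J4: z=[0.1216, -0.7676, 0.6293] o=[-0.3618, 0.2387, 0.4648] → [-0.7041, 0.0133, 0.1523, 0.1216, -0.7676, 0.6293]
J5: z=[0.1216, -0.7676, 0.6293] o=[-0.8166, 0.4509, 0.8115] → [-0.3044, 0.3417, 0.4756, 0.1216, -0.7676, 0.6293]
q̇ = J⁺·V = [-0.3130, -0.7280, 0.6540, -0.3610, -0.5650]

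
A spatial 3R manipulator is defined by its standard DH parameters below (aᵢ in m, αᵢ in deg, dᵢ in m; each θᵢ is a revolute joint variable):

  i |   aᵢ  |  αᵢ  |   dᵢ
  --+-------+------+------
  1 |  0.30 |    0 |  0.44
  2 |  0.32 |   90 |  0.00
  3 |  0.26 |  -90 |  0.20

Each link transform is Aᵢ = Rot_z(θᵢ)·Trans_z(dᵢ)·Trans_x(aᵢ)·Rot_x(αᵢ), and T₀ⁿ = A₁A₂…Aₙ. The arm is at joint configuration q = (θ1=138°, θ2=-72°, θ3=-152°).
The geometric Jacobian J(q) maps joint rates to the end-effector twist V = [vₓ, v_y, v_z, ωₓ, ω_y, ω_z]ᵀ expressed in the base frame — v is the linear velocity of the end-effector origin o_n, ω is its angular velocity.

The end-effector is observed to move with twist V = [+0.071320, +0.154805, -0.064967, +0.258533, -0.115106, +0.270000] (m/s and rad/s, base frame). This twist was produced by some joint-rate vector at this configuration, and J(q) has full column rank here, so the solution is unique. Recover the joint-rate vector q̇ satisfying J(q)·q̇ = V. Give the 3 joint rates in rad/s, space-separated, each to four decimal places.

o_n = [-0.0035, 0.2020, 0.3179]
J₁: ẑ×o_n = [-0.2020, -0.0035, 0.0000], ω = ẑ
J2: z=[0.0000, 0.0000, 1.0000] o=[-0.2229, 0.2007, 0.4400] → [-0.0013, 0.2195, 0.0000, 0.0000, 0.0000, 1.0000]
J3: z=[0.9135, -0.4067, 0.0000] o=[-0.0928, 0.4931, 0.4400] → [0.0496, 0.1115, -0.2296, 0.9135, -0.4067, 0.0000]
q̇ = J⁺·V = [-0.2870, 0.5570, 0.2830]

-0.2870 0.5570 0.2830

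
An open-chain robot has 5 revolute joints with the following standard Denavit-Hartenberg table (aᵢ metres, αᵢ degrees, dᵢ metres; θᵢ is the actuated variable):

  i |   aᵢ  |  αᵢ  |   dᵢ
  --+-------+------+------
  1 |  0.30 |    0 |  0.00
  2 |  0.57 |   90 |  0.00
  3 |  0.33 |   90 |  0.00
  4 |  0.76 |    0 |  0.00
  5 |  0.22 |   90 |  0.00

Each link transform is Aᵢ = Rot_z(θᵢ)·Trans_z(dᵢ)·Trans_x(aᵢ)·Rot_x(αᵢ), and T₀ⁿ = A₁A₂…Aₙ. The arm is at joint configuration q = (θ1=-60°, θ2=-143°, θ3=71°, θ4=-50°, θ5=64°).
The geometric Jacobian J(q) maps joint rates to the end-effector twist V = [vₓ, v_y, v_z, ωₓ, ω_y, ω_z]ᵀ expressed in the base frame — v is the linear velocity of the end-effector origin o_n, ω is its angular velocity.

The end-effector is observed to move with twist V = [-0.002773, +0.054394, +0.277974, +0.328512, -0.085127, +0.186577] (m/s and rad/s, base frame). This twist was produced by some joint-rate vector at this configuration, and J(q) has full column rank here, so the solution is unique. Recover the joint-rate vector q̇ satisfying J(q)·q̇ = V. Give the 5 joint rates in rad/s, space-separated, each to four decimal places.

-0.1120 0.1830 0.0500 0.4420 -0.7970

o_n = [-0.8906, -0.3927, 0.9758]
J₁: ẑ×o_n = [0.3927, -0.8906, 0.0000], ω = ẑ
J2: z=[0.0000, 0.0000, 1.0000] o=[0.1500, -0.2598, 0.0000] → [0.1329, -1.0406, 0.0000, 0.0000, 0.0000, 1.0000]
J3: z=[0.3907, 0.9205, 0.0000] o=[-0.3747, -0.0371, 0.0000] → [0.8982, -0.3813, 0.3360, 0.3907, 0.9205, 0.0000]
J4: z=[-0.8704, 0.3694, -0.3256] o=[-0.4736, 0.0049, 0.3120] → [0.1158, 0.7135, 0.5002, -0.8704, 0.3694, -0.3256]
J5: z=[-0.8704, 0.3694, -0.3256] o=[-0.8475, -0.4689, 0.7739] → [0.0994, 0.1897, -0.0503, -0.8704, 0.3694, -0.3256]
q̇ = J⁺·V = [-0.1120, 0.1830, 0.0500, 0.4420, -0.7970]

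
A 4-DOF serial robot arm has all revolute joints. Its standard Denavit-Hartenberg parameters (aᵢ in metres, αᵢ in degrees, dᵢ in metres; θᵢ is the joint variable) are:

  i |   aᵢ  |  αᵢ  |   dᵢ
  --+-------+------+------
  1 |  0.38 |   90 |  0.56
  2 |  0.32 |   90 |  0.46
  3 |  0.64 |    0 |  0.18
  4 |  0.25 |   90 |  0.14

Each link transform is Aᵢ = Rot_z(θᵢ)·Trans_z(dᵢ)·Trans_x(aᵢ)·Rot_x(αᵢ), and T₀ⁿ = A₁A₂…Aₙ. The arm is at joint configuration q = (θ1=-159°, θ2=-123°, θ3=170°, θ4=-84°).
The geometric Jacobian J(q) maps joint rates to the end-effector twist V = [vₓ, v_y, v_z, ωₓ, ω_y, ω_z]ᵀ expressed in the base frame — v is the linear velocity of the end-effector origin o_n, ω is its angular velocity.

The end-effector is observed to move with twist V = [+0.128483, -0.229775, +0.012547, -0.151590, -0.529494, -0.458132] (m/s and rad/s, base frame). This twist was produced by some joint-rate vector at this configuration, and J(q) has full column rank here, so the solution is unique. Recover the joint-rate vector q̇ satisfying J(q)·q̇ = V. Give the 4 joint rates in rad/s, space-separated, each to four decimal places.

o_n = [-0.5472, 0.6689, 0.9799]
J₁: ẑ×o_n = [-0.6689, -0.5472, 0.0000], ω = ẑ
J2: z=[-0.3584, 0.9336, 0.0000] o=[-0.3548, -0.1362, 0.5600] → [0.3920, 0.1505, -0.1089, -0.3584, 0.9336, 0.0000]
J3: z=[0.7830, 0.3006, 0.5446] o=[-0.3569, 0.3557, 0.2916] → [0.0363, -0.6425, 0.3024, 0.7830, 0.3006, 0.5446]
J4: z=[0.7830, 0.3006, 0.5446] o=[-0.5763, 0.3906, 0.9183] → [-0.1331, -0.0324, 0.2092, 0.7830, 0.3006, 0.5446]
q̇ = J⁺·V = [-0.2430, -0.4400, 0.5070, -0.9020]

-0.2430 -0.4400 0.5070 -0.9020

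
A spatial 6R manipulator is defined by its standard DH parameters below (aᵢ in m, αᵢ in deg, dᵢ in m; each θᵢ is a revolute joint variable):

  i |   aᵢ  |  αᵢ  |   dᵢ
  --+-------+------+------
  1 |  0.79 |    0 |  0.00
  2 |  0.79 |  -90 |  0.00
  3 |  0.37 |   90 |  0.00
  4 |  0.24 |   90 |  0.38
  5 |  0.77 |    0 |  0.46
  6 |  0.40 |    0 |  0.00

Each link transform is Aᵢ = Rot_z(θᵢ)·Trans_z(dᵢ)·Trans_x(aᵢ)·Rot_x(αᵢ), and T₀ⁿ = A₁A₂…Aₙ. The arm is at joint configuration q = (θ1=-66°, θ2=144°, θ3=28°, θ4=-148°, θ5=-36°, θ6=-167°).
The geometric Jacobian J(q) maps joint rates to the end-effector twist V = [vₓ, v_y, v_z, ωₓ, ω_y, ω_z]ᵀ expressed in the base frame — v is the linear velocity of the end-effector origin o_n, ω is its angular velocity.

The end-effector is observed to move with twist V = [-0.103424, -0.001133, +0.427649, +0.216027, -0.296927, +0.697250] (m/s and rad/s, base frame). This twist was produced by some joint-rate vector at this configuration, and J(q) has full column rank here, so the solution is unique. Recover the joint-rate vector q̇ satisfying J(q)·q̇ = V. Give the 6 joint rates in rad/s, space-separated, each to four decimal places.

o_n = [0.3148, -0.1373, 0.2116]
J₁: ẑ×o_n = [0.1373, 0.3148, -0.0000], ω = ẑ
J2: z=[0.0000, 0.0000, 1.0000] o=[0.3213, -0.7217, 0.0000] → [-0.5844, -0.0066, 0.0000, 0.0000, 0.0000, 1.0000]
J3: z=[-0.9781, 0.2079, 0.0000] o=[0.4856, 0.0510, 0.0000] → [0.0440, 0.2070, 0.2197, -0.9781, 0.2079, 0.0000]
J4: z=[0.0976, 0.4592, 0.8829] o=[0.5535, 0.3706, -0.1737] → [0.6253, -0.2484, 0.0601, 0.0976, 0.4592, 0.8829]
J5: z=[-0.9268, -0.2813, 0.2488] o=[0.6776, 0.3429, 0.2574] → [0.1323, -0.1327, 0.3429, -0.9268, -0.2813, 0.2488]
J6: z=[-0.9268, -0.2813, 0.2488] o=[0.4330, -0.5193, 0.2202] → [-0.0926, -0.0374, -0.3873, -0.9268, -0.2813, 0.2488]
q̇ = J⁺·V = [0.4930, 0.3240, -0.5300, -0.2210, 0.9240, -0.6210]

0.4930 0.3240 -0.5300 -0.2210 0.9240 -0.6210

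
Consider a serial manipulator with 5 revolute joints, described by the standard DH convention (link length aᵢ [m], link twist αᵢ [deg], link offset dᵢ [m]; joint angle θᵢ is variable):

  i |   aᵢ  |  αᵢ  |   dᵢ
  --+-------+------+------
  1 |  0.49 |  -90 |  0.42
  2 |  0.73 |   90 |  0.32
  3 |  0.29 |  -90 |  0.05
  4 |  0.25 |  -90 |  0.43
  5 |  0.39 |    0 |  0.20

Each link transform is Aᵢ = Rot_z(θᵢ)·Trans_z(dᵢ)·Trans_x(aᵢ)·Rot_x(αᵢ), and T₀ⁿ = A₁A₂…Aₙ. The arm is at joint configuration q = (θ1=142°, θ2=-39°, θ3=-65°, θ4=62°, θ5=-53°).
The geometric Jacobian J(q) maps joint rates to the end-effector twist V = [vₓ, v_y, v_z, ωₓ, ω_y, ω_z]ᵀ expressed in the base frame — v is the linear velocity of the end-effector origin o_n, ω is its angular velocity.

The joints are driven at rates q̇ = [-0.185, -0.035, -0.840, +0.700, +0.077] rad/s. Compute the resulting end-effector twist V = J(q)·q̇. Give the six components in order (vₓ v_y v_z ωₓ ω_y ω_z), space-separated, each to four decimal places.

o_n = [-1.7666, 0.9687, 1.0263]
J₁: ẑ×o_n = [-0.9687, -1.7666, 0.0000], ω = ẑ
J2: z=[-0.6157, -0.7880, 0.0000] o=[-0.3861, 0.3017, 0.4200] → [-0.4778, 0.3733, -1.4985, -0.6157, -0.7880, 0.0000]
J3: z=[0.4959, -0.3874, 0.7771] o=[-1.0302, 0.3988, 0.8794] → [-0.4998, -0.6452, -0.0027, 0.4959, -0.3874, 0.7771]
J4: z=[-0.8152, 0.1006, 0.5704] o=[-0.9186, 0.6452, 0.9954] → [-0.1814, -0.4585, -0.1784, -0.8152, 0.1006, 0.5704]
J5: z=[-0.4970, -0.6272, -0.5997] o=[-1.3435, 0.8815, 1.1003] → [0.0987, 0.2169, -0.3087, -0.4970, -0.6272, -0.5997]
V = J·q̇ = [0.4964, 0.5515, -0.0939, -1.0039, 0.3752, -0.4847]

0.4964 0.5515 -0.0939 -1.0039 0.3752 -0.4847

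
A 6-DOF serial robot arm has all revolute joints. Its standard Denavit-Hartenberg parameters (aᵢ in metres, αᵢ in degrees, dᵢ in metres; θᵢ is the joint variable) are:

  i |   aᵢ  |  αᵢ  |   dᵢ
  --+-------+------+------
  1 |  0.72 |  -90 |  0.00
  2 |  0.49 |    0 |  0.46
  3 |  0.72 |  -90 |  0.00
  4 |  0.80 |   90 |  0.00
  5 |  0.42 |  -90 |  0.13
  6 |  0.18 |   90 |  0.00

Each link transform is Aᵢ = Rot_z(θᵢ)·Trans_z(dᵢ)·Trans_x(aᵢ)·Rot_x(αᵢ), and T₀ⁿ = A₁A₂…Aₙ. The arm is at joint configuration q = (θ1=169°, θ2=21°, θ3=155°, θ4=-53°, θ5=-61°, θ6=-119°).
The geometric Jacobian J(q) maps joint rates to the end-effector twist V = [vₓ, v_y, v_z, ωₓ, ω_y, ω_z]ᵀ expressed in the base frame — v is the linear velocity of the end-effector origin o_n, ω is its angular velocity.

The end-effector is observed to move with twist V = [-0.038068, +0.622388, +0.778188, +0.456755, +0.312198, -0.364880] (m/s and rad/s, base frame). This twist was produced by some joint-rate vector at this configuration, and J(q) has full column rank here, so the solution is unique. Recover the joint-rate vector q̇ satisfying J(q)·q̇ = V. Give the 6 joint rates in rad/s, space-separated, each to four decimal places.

-0.5760 -0.2010 0.9340 0.6120 -0.9760 -0.7720

o_n = [-0.3962, -1.3499, -0.5405]
J₁: ẑ×o_n = [1.3499, -0.3962, 0.0000], ω = ẑ
J2: z=[-0.1908, -0.9816, 0.0000] o=[-0.7068, 0.1374, 0.0000] → [0.5305, -0.1031, 0.5886, -0.1908, -0.9816, 0.0000]
J3: z=[-0.1908, -0.9816, 0.0000] o=[-1.2436, -0.2269, -0.1756] → [0.3582, -0.0696, 1.0461, -0.1908, -0.9816, 0.0000]
J4: z=[0.0685, -0.0133, 0.9976] o=[-0.5385, -0.3639, -0.2258] → [0.9878, 0.1635, -0.0656, 0.0685, -0.0133, 0.9976]
J5: z=[-0.8969, -0.4387, 0.0557] o=[-0.1890, -1.0827, -0.2594] → [0.1382, -0.2636, 0.1487, -0.8969, -0.4387, 0.0557]
J6: z=[0.4153, -0.7923, 0.4469] o=[-0.2418, -1.3178, -0.6272] → [-0.0543, -0.1050, -0.1357, 0.4153, -0.7923, 0.4469]
q̇ = J⁺·V = [-0.5760, -0.2010, 0.9340, 0.6120, -0.9760, -0.7720]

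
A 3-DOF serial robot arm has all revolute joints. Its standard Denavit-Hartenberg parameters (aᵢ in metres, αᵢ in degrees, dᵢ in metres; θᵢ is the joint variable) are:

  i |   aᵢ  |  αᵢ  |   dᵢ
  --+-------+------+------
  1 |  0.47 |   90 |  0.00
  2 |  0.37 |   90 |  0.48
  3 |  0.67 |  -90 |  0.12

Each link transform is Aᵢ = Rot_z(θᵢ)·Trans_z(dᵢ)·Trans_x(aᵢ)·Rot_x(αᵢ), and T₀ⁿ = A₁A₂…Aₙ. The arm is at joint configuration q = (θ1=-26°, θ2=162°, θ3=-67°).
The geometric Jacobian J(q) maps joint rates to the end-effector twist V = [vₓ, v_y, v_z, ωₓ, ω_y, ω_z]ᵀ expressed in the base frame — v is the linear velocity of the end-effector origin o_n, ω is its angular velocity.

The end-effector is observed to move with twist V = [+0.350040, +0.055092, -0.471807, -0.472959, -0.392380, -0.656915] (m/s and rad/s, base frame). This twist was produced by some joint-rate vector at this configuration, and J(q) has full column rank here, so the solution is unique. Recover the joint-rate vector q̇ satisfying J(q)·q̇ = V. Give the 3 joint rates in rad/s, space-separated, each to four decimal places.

0.1220 0.5600 -0.8190

o_n = [-0.0244, 0.1640, 0.3094]
J₁: ẑ×o_n = [-0.1640, -0.0244, 0.0000], ω = ẑ
J2: z=[-0.4384, -0.8988, 0.0000] o=[0.4224, -0.2060, 0.0000] → [-0.2781, 0.1356, -0.5638, -0.4384, -0.8988, 0.0000]
J3: z=[0.2777, -0.1355, 0.9511] o=[-0.1043, -0.4832, 0.1143] → [-0.6420, 0.0218, 0.1906, 0.2777, -0.1355, 0.9511]
q̇ = J⁺·V = [0.1220, 0.5600, -0.8190]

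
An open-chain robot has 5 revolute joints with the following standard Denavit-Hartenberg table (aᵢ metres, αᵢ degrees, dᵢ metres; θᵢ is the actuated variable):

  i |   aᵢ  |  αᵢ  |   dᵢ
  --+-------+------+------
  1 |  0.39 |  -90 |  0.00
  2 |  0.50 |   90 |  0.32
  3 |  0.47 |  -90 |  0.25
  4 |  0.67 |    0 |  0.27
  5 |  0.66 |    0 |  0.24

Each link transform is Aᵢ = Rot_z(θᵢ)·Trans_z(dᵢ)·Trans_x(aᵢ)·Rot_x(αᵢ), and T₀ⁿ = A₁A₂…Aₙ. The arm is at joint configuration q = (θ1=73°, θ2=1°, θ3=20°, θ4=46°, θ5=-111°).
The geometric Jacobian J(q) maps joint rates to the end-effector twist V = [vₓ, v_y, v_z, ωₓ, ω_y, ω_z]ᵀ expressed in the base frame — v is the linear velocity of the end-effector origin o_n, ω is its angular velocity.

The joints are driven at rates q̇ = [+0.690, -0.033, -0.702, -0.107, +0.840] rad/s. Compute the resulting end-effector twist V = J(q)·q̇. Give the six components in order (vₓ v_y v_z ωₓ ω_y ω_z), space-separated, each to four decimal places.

o_n = [-0.6169, 2.1366, 0.3406]
J₁: ẑ×o_n = [-2.1366, -0.6169, 0.0000], ω = ẑ
J2: z=[-0.9563, 0.2924, 0.0000] o=[0.1140, 0.3730, 0.0000] → [0.0996, 0.3257, -1.4729, -0.9563, 0.2924, 0.0000]
J3: z=[0.0051, 0.0167, 0.9998] o=[-0.0458, 0.9446, -0.0087] → [-1.1860, -0.5727, 0.0156, 0.0051, 0.0167, 0.9998]
J4: z=[-0.9986, -0.0523, 0.0060] o=[-0.0692, 1.4181, 0.2335] → [-0.0099, 0.1036, -0.7461, -0.9986, -0.0523, 0.0060]
J5: z=[-0.9986, -0.0523, 0.0060] o=[-0.3656, 1.8606, -0.2544] → [-0.0328, 0.5926, -0.2887, -0.9986, -0.0523, 0.0060]
V = J·q̇ = [-0.6714, 0.4524, -0.1250, -0.7040, -0.0597, -0.0075]

-0.6714 0.4524 -0.1250 -0.7040 -0.0597 -0.0075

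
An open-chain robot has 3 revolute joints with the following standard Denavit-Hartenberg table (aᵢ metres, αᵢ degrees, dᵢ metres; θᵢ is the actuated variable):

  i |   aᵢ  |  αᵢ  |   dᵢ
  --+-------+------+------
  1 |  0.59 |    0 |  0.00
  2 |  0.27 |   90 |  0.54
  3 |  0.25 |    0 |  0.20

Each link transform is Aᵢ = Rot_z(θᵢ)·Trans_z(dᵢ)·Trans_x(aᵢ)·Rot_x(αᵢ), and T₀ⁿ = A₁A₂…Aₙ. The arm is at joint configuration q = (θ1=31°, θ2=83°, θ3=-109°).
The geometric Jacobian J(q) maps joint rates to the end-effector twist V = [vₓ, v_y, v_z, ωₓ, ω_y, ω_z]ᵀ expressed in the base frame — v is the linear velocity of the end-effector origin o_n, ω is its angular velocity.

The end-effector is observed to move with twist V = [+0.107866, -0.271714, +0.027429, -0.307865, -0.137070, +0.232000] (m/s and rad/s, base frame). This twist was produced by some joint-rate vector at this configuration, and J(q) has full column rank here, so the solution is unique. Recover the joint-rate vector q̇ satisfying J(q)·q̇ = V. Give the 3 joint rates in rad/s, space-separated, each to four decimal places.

o_n = [0.6117, 0.5575, 0.3036]
J₁: ẑ×o_n = [-0.5575, 0.6117, 0.0000], ω = ẑ
J2: z=[0.0000, 0.0000, 1.0000] o=[0.5057, 0.3039, 0.0000] → [-0.2536, 0.1060, 0.0000, 0.0000, 0.0000, 1.0000]
J3: z=[0.9135, 0.4067, 0.0000] o=[0.3959, 0.5505, 0.5400] → [-0.0961, 0.2159, -0.0814, 0.9135, 0.4067, 0.0000]
q̇ = J⁺·V = [-0.4420, 0.6740, -0.3370]

-0.4420 0.6740 -0.3370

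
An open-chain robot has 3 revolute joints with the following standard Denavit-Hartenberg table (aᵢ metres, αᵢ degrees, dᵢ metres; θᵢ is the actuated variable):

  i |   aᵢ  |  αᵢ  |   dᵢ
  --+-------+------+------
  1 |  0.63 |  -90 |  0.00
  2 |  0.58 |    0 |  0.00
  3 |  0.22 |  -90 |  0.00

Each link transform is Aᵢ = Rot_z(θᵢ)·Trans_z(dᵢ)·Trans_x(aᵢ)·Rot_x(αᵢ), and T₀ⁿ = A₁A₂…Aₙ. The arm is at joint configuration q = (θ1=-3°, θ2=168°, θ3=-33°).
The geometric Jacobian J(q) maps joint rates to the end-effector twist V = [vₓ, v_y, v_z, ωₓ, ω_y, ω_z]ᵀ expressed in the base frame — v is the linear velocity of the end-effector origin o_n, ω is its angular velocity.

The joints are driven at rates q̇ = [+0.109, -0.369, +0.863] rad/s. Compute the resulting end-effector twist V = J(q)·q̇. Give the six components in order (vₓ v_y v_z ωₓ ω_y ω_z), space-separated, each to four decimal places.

o_n = [-0.0928, 0.0049, -0.2762]
J₁: ẑ×o_n = [-0.0049, -0.0928, 0.0000], ω = ẑ
J2: z=[0.0523, 0.9986, 0.0000] o=[0.6291, -0.0330, 0.0000] → [-0.2758, 0.0145, 0.7229, 0.0523, 0.9986, 0.0000]
J3: z=[0.0523, 0.9986, 0.0000] o=[0.0626, -0.0033, -0.1206] → [-0.1554, 0.0081, 0.1556, 0.0523, 0.9986, 0.0000]
V = J·q̇ = [-0.0328, -0.0084, -0.1325, 0.0259, 0.4933, 0.1090]

-0.0328 -0.0084 -0.1325 0.0259 0.4933 0.1090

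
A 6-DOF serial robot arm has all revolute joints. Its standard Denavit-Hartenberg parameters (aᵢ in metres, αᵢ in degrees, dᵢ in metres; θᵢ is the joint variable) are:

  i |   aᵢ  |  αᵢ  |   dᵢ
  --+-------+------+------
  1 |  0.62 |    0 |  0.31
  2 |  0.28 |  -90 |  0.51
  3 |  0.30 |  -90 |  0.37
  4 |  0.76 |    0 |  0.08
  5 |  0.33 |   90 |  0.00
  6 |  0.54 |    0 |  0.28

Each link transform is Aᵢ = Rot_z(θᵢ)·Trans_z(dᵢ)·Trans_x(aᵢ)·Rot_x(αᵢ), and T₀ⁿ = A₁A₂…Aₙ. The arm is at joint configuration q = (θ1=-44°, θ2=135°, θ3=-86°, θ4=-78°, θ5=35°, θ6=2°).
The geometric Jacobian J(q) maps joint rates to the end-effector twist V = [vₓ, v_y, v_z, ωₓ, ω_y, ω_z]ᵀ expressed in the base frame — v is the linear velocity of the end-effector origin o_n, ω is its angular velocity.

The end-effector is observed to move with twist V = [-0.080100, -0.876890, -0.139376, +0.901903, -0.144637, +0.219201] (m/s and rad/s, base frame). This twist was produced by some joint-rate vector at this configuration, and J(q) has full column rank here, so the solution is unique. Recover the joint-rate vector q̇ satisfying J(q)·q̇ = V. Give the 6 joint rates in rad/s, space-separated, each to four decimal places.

0.0890 -0.0280 -0.7420 -0.1810 0.0100 -0.2150

o_n = [-1.4727, -0.0225, 1.7140]
J₁: ẑ×o_n = [0.0225, -1.4727, 0.0000], ω = ẑ
J2: z=[0.0000, 0.0000, 1.0000] o=[0.4460, -0.4307, 0.3100] → [-0.4082, -1.9187, 0.0000, 0.0000, 0.0000, 1.0000]
J3: z=[-0.9998, -0.0175, 0.0000] o=[0.4411, -0.1507, 0.8200] → [-0.0156, 0.8939, -0.1616, -0.9998, -0.0175, 0.0000]
J4: z=[-0.0174, 0.9974, -0.0698] o=[0.0708, -0.1363, 1.1193] → [0.6011, 0.1180, 1.5375, -0.0174, 0.9974, -0.0698]
J5: z=[-0.0174, 0.9974, -0.0698] o=[-0.6741, -0.0584, 1.2713] → [0.4440, 0.0634, 0.7959, -0.0174, 0.9974, -0.0698]
J6: z=[-0.7304, -0.0603, -0.6803] o=[-0.8994, -0.0455, 1.5121] → [0.0035, 0.5375, -0.0514, -0.7304, -0.0603, -0.6803]
q̇ = J⁺·V = [0.0890, -0.0280, -0.7420, -0.1810, 0.0100, -0.2150]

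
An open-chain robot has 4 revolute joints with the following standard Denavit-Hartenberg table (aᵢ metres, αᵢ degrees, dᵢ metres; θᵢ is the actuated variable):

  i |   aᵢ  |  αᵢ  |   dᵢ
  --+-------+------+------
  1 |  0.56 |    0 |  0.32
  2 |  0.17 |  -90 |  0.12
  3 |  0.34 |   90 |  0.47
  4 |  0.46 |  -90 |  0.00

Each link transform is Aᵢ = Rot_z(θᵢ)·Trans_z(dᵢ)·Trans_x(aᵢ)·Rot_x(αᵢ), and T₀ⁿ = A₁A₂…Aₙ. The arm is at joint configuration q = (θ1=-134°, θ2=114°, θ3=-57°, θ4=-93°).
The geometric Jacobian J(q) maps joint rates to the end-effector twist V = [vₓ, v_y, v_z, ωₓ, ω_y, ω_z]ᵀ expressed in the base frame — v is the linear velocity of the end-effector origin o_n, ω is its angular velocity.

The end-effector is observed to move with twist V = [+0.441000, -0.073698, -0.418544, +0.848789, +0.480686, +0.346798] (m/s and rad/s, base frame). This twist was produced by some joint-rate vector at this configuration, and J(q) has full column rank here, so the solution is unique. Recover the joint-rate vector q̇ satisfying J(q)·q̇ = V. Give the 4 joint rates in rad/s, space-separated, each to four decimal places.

0.8600 -0.1020 0.7420 -0.7550

o_n = [-0.0639, -0.5098, 0.7050]
J₁: ẑ×o_n = [0.5098, -0.0639, 0.0000], ω = ẑ
J2: z=[0.0000, 0.0000, 1.0000] o=[-0.3890, -0.4028, 0.3200] → [0.1070, 0.3251, -0.0000, 0.0000, 0.0000, 1.0000]
J3: z=[0.3420, 0.9397, 0.0000] o=[-0.2293, -0.4610, 0.4400] → [0.2490, -0.0906, -0.1721, 0.3420, 0.9397, 0.0000]
J4: z=[-0.7881, 0.2868, 0.5446] o=[0.1055, -0.0827, 0.7251] → [0.2269, -0.1082, 0.3853, -0.7881, 0.2868, 0.5446]
q̇ = J⁺·V = [0.8600, -0.1020, 0.7420, -0.7550]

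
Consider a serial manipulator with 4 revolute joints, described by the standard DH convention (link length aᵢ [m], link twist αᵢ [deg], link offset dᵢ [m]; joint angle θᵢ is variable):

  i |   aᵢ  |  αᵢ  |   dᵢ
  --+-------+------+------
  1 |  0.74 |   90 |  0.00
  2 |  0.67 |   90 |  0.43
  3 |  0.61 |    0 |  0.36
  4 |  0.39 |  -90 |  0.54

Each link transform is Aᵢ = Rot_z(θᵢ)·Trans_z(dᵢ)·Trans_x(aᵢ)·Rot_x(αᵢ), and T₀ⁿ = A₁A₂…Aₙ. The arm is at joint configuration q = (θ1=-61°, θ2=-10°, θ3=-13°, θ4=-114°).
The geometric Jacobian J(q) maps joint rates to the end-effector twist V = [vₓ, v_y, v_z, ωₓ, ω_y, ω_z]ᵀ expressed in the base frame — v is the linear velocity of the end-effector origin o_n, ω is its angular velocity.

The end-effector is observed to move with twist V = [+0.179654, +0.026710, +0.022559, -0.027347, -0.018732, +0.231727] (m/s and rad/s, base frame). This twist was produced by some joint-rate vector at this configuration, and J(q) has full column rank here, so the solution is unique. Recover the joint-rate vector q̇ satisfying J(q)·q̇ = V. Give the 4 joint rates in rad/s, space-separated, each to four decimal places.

0.2140 0.0330 0.2820 -0.3000

o_n = [0.7909, -1.3883, -1.0651]
J₁: ẑ×o_n = [1.3883, 0.7909, -0.0000], ω = ẑ
J2: z=[-0.8746, -0.4848, 0.0000] o=[0.3588, -0.6472, 0.0000] → [0.5164, -0.9316, 0.8577, -0.8746, -0.4848, 0.0000]
J3: z=[-0.0842, 0.1519, -0.9848] o=[0.3026, -1.4328, -0.1163] → [-0.1003, -0.5608, -0.0779, -0.0842, 0.1519, -0.9848]
J4: z=[-0.0842, 0.1519, -0.9848] o=[0.6760, -1.8235, -0.5741] → [0.3540, -0.1545, -0.0541, -0.0842, 0.1519, -0.9848]
q̇ = J⁺·V = [0.2140, 0.0330, 0.2820, -0.3000]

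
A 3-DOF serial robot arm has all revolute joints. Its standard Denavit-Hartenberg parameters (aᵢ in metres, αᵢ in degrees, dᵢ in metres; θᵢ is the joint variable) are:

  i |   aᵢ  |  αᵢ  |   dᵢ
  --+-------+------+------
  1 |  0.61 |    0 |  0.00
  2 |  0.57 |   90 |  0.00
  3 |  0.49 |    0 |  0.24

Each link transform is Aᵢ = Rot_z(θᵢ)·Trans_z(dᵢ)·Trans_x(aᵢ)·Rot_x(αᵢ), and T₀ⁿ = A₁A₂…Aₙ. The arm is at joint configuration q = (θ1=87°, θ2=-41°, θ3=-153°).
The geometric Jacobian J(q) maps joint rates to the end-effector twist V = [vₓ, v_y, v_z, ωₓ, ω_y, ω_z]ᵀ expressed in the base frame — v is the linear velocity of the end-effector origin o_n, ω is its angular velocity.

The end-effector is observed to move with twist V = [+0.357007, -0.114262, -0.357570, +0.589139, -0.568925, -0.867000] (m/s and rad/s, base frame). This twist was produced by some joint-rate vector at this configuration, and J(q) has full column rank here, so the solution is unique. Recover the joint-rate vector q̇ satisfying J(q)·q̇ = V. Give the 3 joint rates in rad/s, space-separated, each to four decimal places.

o_n = [0.2972, 0.5384, -0.2225]
J₁: ẑ×o_n = [-0.5384, 0.2972, 0.0000], ω = ẑ
J2: z=[0.0000, 0.0000, 1.0000] o=[0.0319, 0.6092, 0.0000] → [0.0708, 0.2653, -0.0000, 0.0000, 0.0000, 1.0000]
J3: z=[0.7193, -0.6947, 0.0000] o=[0.4279, 1.0192, 0.0000] → [0.1545, 0.1600, -0.4366, 0.7193, -0.6947, 0.0000]
q̇ = J⁺·V = [-0.4790, -0.3880, 0.8190]

-0.4790 -0.3880 0.8190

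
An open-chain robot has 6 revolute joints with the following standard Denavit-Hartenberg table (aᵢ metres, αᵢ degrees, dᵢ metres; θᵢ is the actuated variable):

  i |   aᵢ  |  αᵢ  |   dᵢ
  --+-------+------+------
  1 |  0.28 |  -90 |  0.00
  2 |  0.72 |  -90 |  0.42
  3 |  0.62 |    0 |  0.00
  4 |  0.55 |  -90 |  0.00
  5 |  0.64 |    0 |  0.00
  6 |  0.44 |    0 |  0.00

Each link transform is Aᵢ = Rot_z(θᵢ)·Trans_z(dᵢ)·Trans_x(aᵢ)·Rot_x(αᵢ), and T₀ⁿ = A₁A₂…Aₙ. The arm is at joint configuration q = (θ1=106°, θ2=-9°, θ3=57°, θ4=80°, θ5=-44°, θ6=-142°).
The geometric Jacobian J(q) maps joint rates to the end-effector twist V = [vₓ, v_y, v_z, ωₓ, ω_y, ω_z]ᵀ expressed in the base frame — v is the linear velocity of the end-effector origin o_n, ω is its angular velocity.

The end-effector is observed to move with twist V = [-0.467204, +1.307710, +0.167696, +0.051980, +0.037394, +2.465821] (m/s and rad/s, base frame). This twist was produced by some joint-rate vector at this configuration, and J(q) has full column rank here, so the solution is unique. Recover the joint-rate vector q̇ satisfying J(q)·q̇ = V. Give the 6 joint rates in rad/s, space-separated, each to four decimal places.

o_n = [0.2033, 1.0708, -0.2938]
J₁: ẑ×o_n = [-1.0708, 0.2033, 0.0000], ω = ẑ
J2: z=[-0.9613, -0.2756, 0.0000] o=[-0.0772, 0.2692, 0.0000] → [0.0810, -0.2824, -0.6933, -0.9613, -0.2756, 0.0000]
J3: z=[-0.0431, 0.1504, -0.9877] o=[-0.6769, 0.8370, 0.1126] → [0.1698, -0.8870, -0.1425, -0.0431, 0.1504, -0.9877]
J4: z=[-0.0431, 0.1504, -0.9877] o=[-0.2690, 1.3009, 0.1655] → [-0.2963, -0.4864, -0.0611, -0.0431, 0.1504, -0.9877]
J5: z=[-0.5174, -0.8491, -0.1067] o=[0.2011, 1.0224, 0.1025] → [0.3417, -0.2053, -0.0231, -0.5174, -0.8491, -0.1067]
J6: z=[-0.5174, -0.8491, -0.1067] o=[0.5754, 0.8561, -0.3892] → [-0.0582, 0.0891, -0.4269, -0.5174, -0.8491, -0.1067]
q̇ = J⁺·V = [0.5620, 0.2820, -0.9510, -0.9260, -0.0710, -0.3970]

0.5620 0.2820 -0.9510 -0.9260 -0.0710 -0.3970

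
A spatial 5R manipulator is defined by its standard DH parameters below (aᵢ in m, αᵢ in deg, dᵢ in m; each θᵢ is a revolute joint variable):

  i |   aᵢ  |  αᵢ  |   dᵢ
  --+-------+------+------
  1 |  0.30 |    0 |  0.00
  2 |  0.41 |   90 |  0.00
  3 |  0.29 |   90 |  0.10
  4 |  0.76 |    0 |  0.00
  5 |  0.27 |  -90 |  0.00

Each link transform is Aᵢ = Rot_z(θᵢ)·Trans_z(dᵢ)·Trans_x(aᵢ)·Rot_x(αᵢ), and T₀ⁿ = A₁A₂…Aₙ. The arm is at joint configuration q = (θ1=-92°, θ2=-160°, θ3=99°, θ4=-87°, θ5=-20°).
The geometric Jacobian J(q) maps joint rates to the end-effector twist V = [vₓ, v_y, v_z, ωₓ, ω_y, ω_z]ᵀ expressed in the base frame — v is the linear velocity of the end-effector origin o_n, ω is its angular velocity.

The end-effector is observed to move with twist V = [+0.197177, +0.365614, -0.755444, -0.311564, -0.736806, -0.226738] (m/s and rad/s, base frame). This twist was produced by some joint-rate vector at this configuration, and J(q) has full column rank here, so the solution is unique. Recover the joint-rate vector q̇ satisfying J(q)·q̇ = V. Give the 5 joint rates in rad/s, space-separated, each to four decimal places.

o_n = [-0.9973, -0.2306, 0.2477]
J₁: ẑ×o_n = [0.2306, -0.9973, 0.0000], ω = ẑ
J2: z=[0.0000, 0.0000, 1.0000] o=[-0.0105, -0.2998, 0.0000] → [-0.0692, -0.9868, 0.0000, 0.0000, 0.0000, 1.0000]
J3: z=[0.9511, 0.3090, 0.0000] o=[-0.1372, 0.0901, 0.0000] → [0.0766, -0.2356, -0.0392, 0.9511, 0.3090, 0.0000]
J4: z=[-0.3052, 0.9393, 0.1564] o=[-0.0280, 0.0779, 0.2864] → [0.0119, -0.1634, 1.0046, -0.3052, 0.9393, 0.1564]
J5: z=[-0.3052, 0.9393, 0.1564] o=[-0.7479, -0.1626, 0.3257] → [-0.0626, -0.0628, 0.2550, -0.3052, 0.9393, 0.1564]
q̇ = J⁺·V = [0.8390, -0.9700, -0.5240, -0.8270, 0.2150]

0.8390 -0.9700 -0.5240 -0.8270 0.2150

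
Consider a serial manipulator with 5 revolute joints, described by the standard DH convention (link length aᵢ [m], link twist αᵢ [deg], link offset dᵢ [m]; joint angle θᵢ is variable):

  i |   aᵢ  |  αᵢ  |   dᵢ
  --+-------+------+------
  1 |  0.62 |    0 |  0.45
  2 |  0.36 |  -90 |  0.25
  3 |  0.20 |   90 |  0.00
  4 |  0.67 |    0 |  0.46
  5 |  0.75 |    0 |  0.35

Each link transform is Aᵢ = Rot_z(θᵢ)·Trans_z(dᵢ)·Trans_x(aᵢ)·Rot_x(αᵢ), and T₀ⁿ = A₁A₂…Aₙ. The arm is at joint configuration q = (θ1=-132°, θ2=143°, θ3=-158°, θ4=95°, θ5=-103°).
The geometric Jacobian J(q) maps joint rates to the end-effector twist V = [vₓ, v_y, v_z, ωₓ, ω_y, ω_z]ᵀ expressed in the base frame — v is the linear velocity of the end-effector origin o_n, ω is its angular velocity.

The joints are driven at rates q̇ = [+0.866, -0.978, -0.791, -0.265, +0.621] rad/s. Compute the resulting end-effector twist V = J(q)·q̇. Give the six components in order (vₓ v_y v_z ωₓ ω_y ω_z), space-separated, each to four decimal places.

o_n = [-1.2716, -0.0537, 0.2802]
J₁: ẑ×o_n = [0.0537, -1.2716, 0.0000], ω = ẑ
J2: z=[0.0000, 0.0000, 1.0000] o=[-0.4149, -0.4607, 0.4500] → [-0.4071, -0.8568, 0.0000, 0.0000, 0.0000, 1.0000]
J3: z=[-0.1908, 0.9816, 0.0000] o=[-0.0615, -0.3921, 0.7000] → [-0.4120, -0.0801, 1.1233, -0.1908, 0.9816, 0.0000]
J4: z=[-0.3677, -0.0715, -0.9272] o=[-0.2435, -0.4274, 0.7749] → [0.3819, 0.7713, -0.2109, -0.3677, -0.0715, -0.9272]
J5: z=[-0.3677, -0.0715, -0.9272] o=[-0.4869, 0.2052, 0.3265] → [-0.2367, 0.7106, 0.0391, -0.3677, -0.0715, -0.9272]
V = J·q̇ = [0.5223, 0.0369, -0.8084, 0.0200, -0.8019, -0.4421]

0.5223 0.0369 -0.8084 0.0200 -0.8019 -0.4421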